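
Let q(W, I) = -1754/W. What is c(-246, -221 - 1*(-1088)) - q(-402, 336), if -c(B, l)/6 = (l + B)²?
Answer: -465083923/201 ≈ -2.3139e+6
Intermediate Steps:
c(B, l) = -6*(B + l)² (c(B, l) = -6*(l + B)² = -6*(B + l)²)
c(-246, -221 - 1*(-1088)) - q(-402, 336) = -6*(-246 + (-221 - 1*(-1088)))² - (-1754)/(-402) = -6*(-246 + (-221 + 1088))² - (-1754)*(-1)/402 = -6*(-246 + 867)² - 1*877/201 = -6*621² - 877/201 = -6*385641 - 877/201 = -2313846 - 877/201 = -465083923/201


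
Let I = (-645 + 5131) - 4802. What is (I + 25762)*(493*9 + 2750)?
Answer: 182880402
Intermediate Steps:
I = -316 (I = 4486 - 4802 = -316)
(I + 25762)*(493*9 + 2750) = (-316 + 25762)*(493*9 + 2750) = 25446*(4437 + 2750) = 25446*7187 = 182880402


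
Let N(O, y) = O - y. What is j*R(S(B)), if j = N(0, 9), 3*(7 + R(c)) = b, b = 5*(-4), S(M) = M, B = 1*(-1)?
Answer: 123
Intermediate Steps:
B = -1
b = -20
R(c) = -41/3 (R(c) = -7 + (⅓)*(-20) = -7 - 20/3 = -41/3)
j = -9 (j = 0 - 1*9 = 0 - 9 = -9)
j*R(S(B)) = -9*(-41/3) = 123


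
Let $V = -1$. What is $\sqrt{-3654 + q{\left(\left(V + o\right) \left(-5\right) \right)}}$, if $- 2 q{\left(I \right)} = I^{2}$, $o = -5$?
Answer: $6 i \sqrt{114} \approx 64.063 i$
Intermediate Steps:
$q{\left(I \right)} = - \frac{I^{2}}{2}$
$\sqrt{-3654 + q{\left(\left(V + o\right) \left(-5\right) \right)}} = \sqrt{-3654 - \frac{\left(\left(-1 - 5\right) \left(-5\right)\right)^{2}}{2}} = \sqrt{-3654 - \frac{\left(\left(-6\right) \left(-5\right)\right)^{2}}{2}} = \sqrt{-3654 - \frac{30^{2}}{2}} = \sqrt{-3654 - 450} = \sqrt{-4104} = 6 i \sqrt{114}$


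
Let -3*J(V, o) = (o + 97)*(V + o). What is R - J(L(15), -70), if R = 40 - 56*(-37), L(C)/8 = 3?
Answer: 1698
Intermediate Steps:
L(C) = 24 (L(C) = 8*3 = 24)
R = 2112 (R = 40 + 2072 = 2112)
J(V, o) = -(97 + o)*(V + o)/3 (J(V, o) = -(o + 97)*(V + o)/3 = -(97 + o)*(V + o)/3)
R - J(L(15), -70) = 2112 - (-97/3*24 - 97/3*(-70) - ⅓*(-70)² - ⅓*24*(-70)) = 2112 - (-776 + 6790/3 - ⅓*4900 + 560) = 2112 - (-776 + 6790/3 - 4900/3 + 560) = 2112 - 1*414 = 2112 - 414 = 1698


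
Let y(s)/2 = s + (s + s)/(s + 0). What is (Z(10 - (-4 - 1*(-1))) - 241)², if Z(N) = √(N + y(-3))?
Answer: (241 - √11)² ≈ 56493.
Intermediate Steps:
y(s) = 4 + 2*s (y(s) = 2*(s + (s + s)/(s + 0)) = 2*(s + (2*s)/s) = 2*(s + 2) = 2*(2 + s) = 4 + 2*s)
Z(N) = √(-2 + N) (Z(N) = √(N + (4 + 2*(-3))) = √(N + (4 - 6)) = √(N - 2) = √(-2 + N))
(Z(10 - (-4 - 1*(-1))) - 241)² = (√(-2 + (10 - (-4 - 1*(-1)))) - 241)² = (√(-2 + (10 - (-4 + 1))) - 241)² = (√(-2 + (10 - 1*(-3))) - 241)² = (√(-2 + (10 + 3)) - 241)² = (√(-2 + 13) - 241)² = (√11 - 241)² = (-241 + √11)²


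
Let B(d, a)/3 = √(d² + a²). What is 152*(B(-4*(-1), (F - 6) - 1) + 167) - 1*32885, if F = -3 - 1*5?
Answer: -7501 + 456*√241 ≈ -421.98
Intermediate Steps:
F = -8 (F = -3 - 5 = -8)
B(d, a) = 3*√(a² + d²) (B(d, a) = 3*√(d² + a²) = 3*√(a² + d²))
152*(B(-4*(-1), (F - 6) - 1) + 167) - 1*32885 = 152*(3*√(((-8 - 6) - 1)² + (-4*(-1))²) + 167) - 1*32885 = 152*(3*√((-14 - 1)² + 4²) + 167) - 32885 = 152*(3*√((-15)² + 16) + 167) - 32885 = 152*(3*√(225 + 16) + 167) - 32885 = 152*(3*√241 + 167) - 32885 = 152*(167 + 3*√241) - 32885 = (25384 + 456*√241) - 32885 = -7501 + 456*√241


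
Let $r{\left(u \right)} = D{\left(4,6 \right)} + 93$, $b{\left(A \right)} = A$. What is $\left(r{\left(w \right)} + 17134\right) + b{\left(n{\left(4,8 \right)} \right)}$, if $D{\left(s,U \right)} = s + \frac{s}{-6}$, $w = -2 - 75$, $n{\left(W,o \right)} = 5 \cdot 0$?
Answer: $\frac{51691}{3} \approx 17230.0$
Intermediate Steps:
$n{\left(W,o \right)} = 0$
$w = -77$ ($w = -2 - 75 = -77$)
$D{\left(s,U \right)} = \frac{5 s}{6}$ ($D{\left(s,U \right)} = s + s \left(- \frac{1}{6}\right) = s - \frac{s}{6} = \frac{5 s}{6}$)
$r{\left(u \right)} = \frac{289}{3}$ ($r{\left(u \right)} = \frac{5}{6} \cdot 4 + 93 = \frac{10}{3} + 93 = \frac{289}{3}$)
$\left(r{\left(w \right)} + 17134\right) + b{\left(n{\left(4,8 \right)} \right)} = \left(\frac{289}{3} + 17134\right) + 0 = \frac{51691}{3} + 0 = \frac{51691}{3}$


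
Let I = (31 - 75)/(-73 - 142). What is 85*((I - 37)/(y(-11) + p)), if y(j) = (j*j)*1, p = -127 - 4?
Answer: 134487/430 ≈ 312.76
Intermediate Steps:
p = -131
y(j) = j**2 (y(j) = j**2*1 = j**2)
I = 44/215 (I = -44/(-215) = -44*(-1/215) = 44/215 ≈ 0.20465)
85*((I - 37)/(y(-11) + p)) = 85*((44/215 - 37)/((-11)**2 - 131)) = 85*(-7911/(215*(121 - 131))) = 85*(-7911/215/(-10)) = 85*(-7911/215*(-1/10)) = 85*(7911/2150) = 134487/430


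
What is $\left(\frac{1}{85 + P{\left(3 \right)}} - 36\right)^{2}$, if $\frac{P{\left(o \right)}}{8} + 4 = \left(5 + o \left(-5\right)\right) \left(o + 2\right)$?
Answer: $\frac{156075049}{120409} \approx 1296.2$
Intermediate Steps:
$P{\left(o \right)} = -32 + 8 \left(2 + o\right) \left(5 - 5 o\right)$ ($P{\left(o \right)} = -32 + 8 \left(5 + o \left(-5\right)\right) \left(o + 2\right) = -32 + 8 \left(5 - 5 o\right) \left(2 + o\right) = -32 + 8 \left(2 + o\right) \left(5 - 5 o\right)$)
$\left(\frac{1}{85 + P{\left(3 \right)}} - 36\right)^{2} = \left(\frac{1}{85 - \left(72 + 360\right)} - 36\right)^{2} = \left(\frac{1}{85 - 432} - 36\right)^{2} = \left(\frac{1}{-347} - 36\right)^{2} = \left(- \frac{1}{347} - 36\right)^{2} = \left(- \frac{12493}{347}\right)^{2} = \frac{156075049}{120409}$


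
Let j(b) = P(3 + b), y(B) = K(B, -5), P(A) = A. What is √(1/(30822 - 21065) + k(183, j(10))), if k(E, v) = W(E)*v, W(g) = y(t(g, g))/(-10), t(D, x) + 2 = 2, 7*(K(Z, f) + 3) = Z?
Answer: √37128604810/97570 ≈ 1.9749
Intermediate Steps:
K(Z, f) = -3 + Z/7
t(D, x) = 0 (t(D, x) = -2 + 2 = 0)
y(B) = -3 + B/7
j(b) = 3 + b
W(g) = 3/10 (W(g) = (-3 + (⅐)*0)/(-10) = (-3 + 0)*(-⅒) = -3*(-⅒) = 3/10)
k(E, v) = 3*v/10
√(1/(30822 - 21065) + k(183, j(10))) = √(1/(30822 - 21065) + 3*(3 + 10)/10) = √(1/9757 + (3/10)*13) = √(1/9757 + 39/10) = √(380533/97570) = √37128604810/97570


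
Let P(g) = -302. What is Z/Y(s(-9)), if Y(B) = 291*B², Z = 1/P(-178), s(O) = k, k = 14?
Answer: -1/17224872 ≈ -5.8056e-8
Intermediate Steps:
s(O) = 14
Z = -1/302 (Z = 1/(-302) = -1/302 ≈ -0.0033113)
Z/Y(s(-9)) = -1/(302*(291*14²)) = -1/(302*(291*196)) = -1/302/57036 = -1/302*1/57036 = -1/17224872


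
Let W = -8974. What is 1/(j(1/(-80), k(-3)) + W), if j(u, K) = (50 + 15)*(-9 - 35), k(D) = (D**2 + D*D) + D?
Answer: -1/11834 ≈ -8.4502e-5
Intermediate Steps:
k(D) = D + 2*D**2 (k(D) = (D**2 + D**2) + D = 2*D**2 + D = D + 2*D**2)
j(u, K) = -2860 (j(u, K) = 65*(-44) = -2860)
1/(j(1/(-80), k(-3)) + W) = 1/(-2860 - 8974) = 1/(-11834) = -1/11834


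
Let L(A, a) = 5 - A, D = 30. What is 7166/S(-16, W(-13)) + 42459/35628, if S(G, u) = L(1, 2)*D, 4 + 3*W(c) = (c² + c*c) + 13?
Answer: 5425111/89070 ≈ 60.908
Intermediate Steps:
W(c) = 3 + 2*c²/3 (W(c) = -4/3 + ((c² + c*c) + 13)/3 = -4/3 + ((c² + c²) + 13)/3 = -4/3 + (2*c² + 13)/3 = -4/3 + (13 + 2*c²)/3 = -4/3 + (13/3 + 2*c²/3) = 3 + 2*c²/3)
S(G, u) = 120 (S(G, u) = (5 - 1*1)*30 = (5 - 1)*30 = 4*30 = 120)
7166/S(-16, W(-13)) + 42459/35628 = 7166/120 + 42459/35628 = 7166*(1/120) + 42459*(1/35628) = 3583/60 + 14153/11876 = 5425111/89070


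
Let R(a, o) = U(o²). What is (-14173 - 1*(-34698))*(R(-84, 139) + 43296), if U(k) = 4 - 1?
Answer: 888711975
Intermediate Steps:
U(k) = 3
R(a, o) = 3
(-14173 - 1*(-34698))*(R(-84, 139) + 43296) = (-14173 - 1*(-34698))*(3 + 43296) = (-14173 + 34698)*43299 = 20525*43299 = 888711975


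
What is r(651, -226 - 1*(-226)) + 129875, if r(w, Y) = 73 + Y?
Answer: 129948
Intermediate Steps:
r(651, -226 - 1*(-226)) + 129875 = (73 + (-226 - 1*(-226))) + 129875 = (73 + (-226 + 226)) + 129875 = (73 + 0) + 129875 = 73 + 129875 = 129948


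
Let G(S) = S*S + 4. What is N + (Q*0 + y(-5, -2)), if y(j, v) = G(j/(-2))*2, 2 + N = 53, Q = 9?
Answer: 143/2 ≈ 71.500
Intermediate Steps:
N = 51 (N = -2 + 53 = 51)
G(S) = 4 + S² (G(S) = S² + 4 = 4 + S²)
y(j, v) = 8 + j²/2 (y(j, v) = (4 + (j/(-2))²)*2 = (4 + (j*(-½))²)*2 = (4 + (-j/2)²)*2 = (4 + j²/4)*2 = 8 + j²/2)
N + (Q*0 + y(-5, -2)) = 51 + (9*0 + (8 + (½)*(-5)²)) = 51 + (0 + (8 + (½)*25)) = 51 + (0 + (8 + 25/2)) = 51 + (0 + 41/2) = 51 + 41/2 = 143/2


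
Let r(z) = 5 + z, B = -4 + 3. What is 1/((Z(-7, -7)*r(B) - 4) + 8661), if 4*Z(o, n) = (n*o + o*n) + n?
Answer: 1/8748 ≈ 0.00011431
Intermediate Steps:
Z(o, n) = n/4 + n*o/2 (Z(o, n) = ((n*o + o*n) + n)/4 = ((n*o + n*o) + n)/4 = (2*n*o + n)/4 = (n + 2*n*o)/4 = n/4 + n*o/2)
B = -1
1/((Z(-7, -7)*r(B) - 4) + 8661) = 1/((((¼)*(-7)*(1 + 2*(-7)))*(5 - 1) - 4) + 8661) = 1/((((¼)*(-7)*(1 - 14))*4 - 4) + 8661) = 1/((((¼)*(-7)*(-13))*4 - 4) + 8661) = 1/(((91/4)*4 - 4) + 8661) = 1/((91 - 4) + 8661) = 1/(87 + 8661) = 1/8748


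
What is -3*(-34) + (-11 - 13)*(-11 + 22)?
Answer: -162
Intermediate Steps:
-3*(-34) + (-11 - 13)*(-11 + 22) = 102 - 24*11 = 102 - 264 = -162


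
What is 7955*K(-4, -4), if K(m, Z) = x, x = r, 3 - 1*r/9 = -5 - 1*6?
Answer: 1002330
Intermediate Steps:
r = 126 (r = 27 - 9*(-5 - 1*6) = 27 - 9*(-5 - 6) = 27 - 9*(-11) = 27 + 99 = 126)
x = 126
K(m, Z) = 126
7955*K(-4, -4) = 7955*126 = 1002330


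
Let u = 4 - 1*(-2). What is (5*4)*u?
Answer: 120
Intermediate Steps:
u = 6 (u = 4 + 2 = 6)
(5*4)*u = (5*4)*6 = 20*6 = 120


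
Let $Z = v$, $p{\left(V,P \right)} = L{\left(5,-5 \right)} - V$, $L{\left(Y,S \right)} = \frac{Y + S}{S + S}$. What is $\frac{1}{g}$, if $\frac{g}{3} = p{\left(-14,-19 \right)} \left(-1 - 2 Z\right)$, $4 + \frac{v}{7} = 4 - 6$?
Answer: $\frac{1}{3486} \approx 0.00028686$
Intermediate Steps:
$L{\left(Y,S \right)} = \frac{S + Y}{2 S}$
$v = -42$ ($v = -28 + 7 \left(4 - 6\right) = -28 + 7 \left(-2\right) = -28 - 14 = -42$)
$p{\left(V,P \right)} = - V$ ($p{\left(V,P \right)} = \frac{-5 + 5}{2 \left(-5\right)} - V = \frac{1}{2} \left(- \frac{1}{5}\right) 0 - V = 0 - V = - V$)
$Z = -42$
$g = 3486$ ($g = 3 \left(-1\right) \left(-14\right) \left(-1 - -84\right) = 3 \cdot 14 \left(-1 + 84\right) = 3 \cdot 14 \cdot 83 = 3 \cdot 1162 = 3486$)
$\frac{1}{g} = \frac{1}{3486}$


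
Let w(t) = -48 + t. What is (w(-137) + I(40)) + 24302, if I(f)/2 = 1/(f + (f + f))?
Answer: 1447021/60 ≈ 24117.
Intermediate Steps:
I(f) = 2/(3*f) (I(f) = 2/(f + (f + f)) = 2/(f + 2*f) = 2/((3*f)) = 2*(1/(3*f)) = 2/(3*f))
(w(-137) + I(40)) + 24302 = ((-48 - 137) + (⅔)/40) + 24302 = (-185 + (⅔)*(1/40)) + 24302 = (-185 + 1/60) + 24302 = -11099/60 + 24302 = 1447021/60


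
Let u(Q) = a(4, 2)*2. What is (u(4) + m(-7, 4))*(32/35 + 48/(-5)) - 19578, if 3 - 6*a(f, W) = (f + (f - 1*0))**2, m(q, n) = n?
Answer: -291542/15 ≈ -19436.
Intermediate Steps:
a(f, W) = 1/2 - 2*f**2/3 (a(f, W) = 1/2 - (f + (f - 1*0))**2/6 = 1/2 - (f + (f + 0))**2/6 = 1/2 - (f + f)**2/6 = 1/2 - 4*f**2/6 = 1/2 - 2*f**2/3)
u(Q) = -61/3 (u(Q) = (1/2 - 2/3*4**2)*2 = (1/2 - 2/3*16)*2 = (1/2 - 32/3)*2 = -61/6*2 = -61/3)
(u(4) + m(-7, 4))*(32/35 + 48/(-5)) - 19578 = (-61/3 + 4)*(32/35 + 48/(-5)) - 19578 = -49*(32*(1/35) + 48*(-1/5))/3 - 19578 = -49*(32/35 - 48/5)/3 - 19578 = -49/3*(-304/35) - 19578 = 2128/15 - 19578 = -291542/15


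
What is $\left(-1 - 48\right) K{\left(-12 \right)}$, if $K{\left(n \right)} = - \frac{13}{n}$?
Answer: $- \frac{637}{12} \approx -53.083$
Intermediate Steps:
$\left(-1 - 48\right) K{\left(-12 \right)} = \left(-1 - 48\right) \left(- \frac{13}{-12}\right) = \left(-1 - 48\right) \left(\left(-13\right) \left(- \frac{1}{12}\right)\right) = \left(-49\right) \frac{13}{12} = - \frac{637}{12}$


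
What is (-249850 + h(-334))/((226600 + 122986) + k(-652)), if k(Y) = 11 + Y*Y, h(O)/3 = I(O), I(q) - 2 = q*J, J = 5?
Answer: -254854/774701 ≈ -0.32897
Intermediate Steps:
I(q) = 2 + 5*q (I(q) = 2 + q*5 = 2 + 5*q)
h(O) = 6 + 15*O (h(O) = 3*(2 + 5*O) = 6 + 15*O)
k(Y) = 11 + Y²
(-249850 + h(-334))/((226600 + 122986) + k(-652)) = (-249850 + (6 + 15*(-334)))/((226600 + 122986) + (11 + (-652)²)) = (-249850 + (6 - 5010))/(349586 + (11 + 425104)) = (-249850 - 5004)/(349586 + 425115) = -254854/774701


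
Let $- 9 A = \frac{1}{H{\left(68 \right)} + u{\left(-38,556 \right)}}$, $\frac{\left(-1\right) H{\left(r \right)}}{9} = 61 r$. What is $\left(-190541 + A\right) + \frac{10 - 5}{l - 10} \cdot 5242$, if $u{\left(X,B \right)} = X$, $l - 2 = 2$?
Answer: $- \frac{65553856079}{336330} \approx -1.9491 \cdot 10^{5}$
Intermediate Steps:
$l = 4$ ($l = 2 + 2 = 4$)
$H{\left(r \right)} = - 549 r$ ($H{\left(r \right)} = - 9 \cdot 61 r = - 549 r$)
$A = \frac{1}{336330}$ ($A = - \frac{1}{9 \left(\left(-549\right) 68 - 38\right)} = - \frac{1}{9 \left(-37332 - 38\right)} = - \frac{1}{9 \left(-37370\right)} = \left(- \frac{1}{9}\right) \left(- \frac{1}{37370}\right) = \frac{1}{336330} \approx 2.9733 \cdot 10^{-6}$)
$\left(-190541 + A\right) + \frac{10 - 5}{l - 10} \cdot 5242 = \left(-190541 + \frac{1}{336330}\right) + \frac{10 - 5}{4 - 10} \cdot 5242 = - \frac{64084654529}{336330} + \frac{5}{-6} \cdot 5242 = - \frac{64084654529}{336330} + 5 \left(- \frac{1}{6}\right) 5242 = - \frac{64084654529}{336330} - \frac{13105}{3} = - \frac{65553856079}{336330}$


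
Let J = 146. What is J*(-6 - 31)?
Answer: -5402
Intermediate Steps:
J*(-6 - 31) = 146*(-6 - 31) = 146*(-37) = -5402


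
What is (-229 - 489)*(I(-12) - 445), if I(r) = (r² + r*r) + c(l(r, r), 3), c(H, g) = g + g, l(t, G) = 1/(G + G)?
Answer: 108418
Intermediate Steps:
l(t, G) = 1/(2*G)
c(H, g) = 2*g
I(r) = 6 + 2*r² (I(r) = (r² + r*r) + 2*3 = (r² + r²) + 6 = 2*r² + 6 = 6 + 2*r²)
(-229 - 489)*(I(-12) - 445) = (-229 - 489)*((6 + 2*(-12)²) - 445) = -718*((6 + 2*144) - 445) = -718*((6 + 288) - 445) = -718*(294 - 445) = -718*(-151) = 108418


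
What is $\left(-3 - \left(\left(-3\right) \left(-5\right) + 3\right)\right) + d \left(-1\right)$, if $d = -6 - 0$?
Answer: $-15$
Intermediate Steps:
$d = -6$ ($d = -6 + 0 = -6$)
$\left(-3 - \left(\left(-3\right) \left(-5\right) + 3\right)\right) + d \left(-1\right) = \left(-3 - \left(\left(-3\right) \left(-5\right) + 3\right)\right) - -6 = \left(-3 - \left(15 + 3\right)\right) + 6 = \left(-3 - 18\right) + 6 = -21 + 6 = -15$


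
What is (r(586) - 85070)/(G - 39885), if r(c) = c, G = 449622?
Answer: -84484/409737 ≈ -0.20619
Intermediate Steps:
(r(586) - 85070)/(G - 39885) = (586 - 85070)/(449622 - 39885) = -84484/409737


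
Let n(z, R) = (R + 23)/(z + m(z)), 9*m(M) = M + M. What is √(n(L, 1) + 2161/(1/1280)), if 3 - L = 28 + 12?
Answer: 2*√114549574502/407 ≈ 1663.2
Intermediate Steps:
m(M) = 2*M/9 (m(M) = (M + M)/9 = (2*M)/9 = 2*M/9)
L = -37 (L = 3 - (28 + 12) = 3 - 1*40 = 3 - 40 = -37)
n(z, R) = 9*(23 + R)/(11*z) (n(z, R) = (R + 23)/(z + 2*z/9) = (23 + R)/((11*z/9)) = (23 + R)*(9/(11*z)) = 9*(23 + R)/(11*z))
√(n(L, 1) + 2161/(1/1280)) = √((9/11)*(23 + 1)/(-37) + 2161/(1/1280)) = √((9/11)*(-1/37)*24 + 2161/(1/1280)) = √(-216/407 + 2161*1280) = √(-216/407 + 2766080) = √(1125794344/407) = 2*√114549574502/407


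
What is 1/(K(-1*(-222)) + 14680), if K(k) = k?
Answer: 1/14902 ≈ 6.7105e-5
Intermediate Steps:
1/(K(-1*(-222)) + 14680) = 1/(-1*(-222) + 14680) = 1/(222 + 14680) = 1/14902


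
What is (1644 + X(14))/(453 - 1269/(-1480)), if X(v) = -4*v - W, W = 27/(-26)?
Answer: 30573100/8732217 ≈ 3.5012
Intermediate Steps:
W = -27/26 (W = 27*(-1/26) = -27/26 ≈ -1.0385)
X(v) = 27/26 - 4*v (X(v) = -4*v - 1*(-27/26) = -4*v + 27/26 = 27/26 - 4*v)
(1644 + X(14))/(453 - 1269/(-1480)) = (1644 + (27/26 - 4*14))/(453 - 1269/(-1480)) = (1644 + (27/26 - 56))/(453 - 1269*(-1/1480)) = (1644 - 1429/26)/(453 + 1269/1480) = 41315/(26*(671709/1480)) = (41315/26)*(1480/671709) = 30573100/8732217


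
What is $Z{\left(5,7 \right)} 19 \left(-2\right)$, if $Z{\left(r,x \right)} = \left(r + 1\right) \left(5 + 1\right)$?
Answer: $-1368$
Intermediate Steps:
$Z{\left(r,x \right)} = 6 + 6 r$ ($Z{\left(r,x \right)} = \left(1 + r\right) 6 = 6 + 6 r$)
$Z{\left(5,7 \right)} 19 \left(-2\right) = \left(6 + 6 \cdot 5\right) 19 \left(-2\right) = \left(6 + 30\right) 19 \left(-2\right) = 36 \cdot 19 \left(-2\right) = 684 \left(-2\right) = -1368$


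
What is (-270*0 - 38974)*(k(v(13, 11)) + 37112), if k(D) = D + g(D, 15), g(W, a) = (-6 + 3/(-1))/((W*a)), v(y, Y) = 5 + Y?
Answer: -57881008419/40 ≈ -1.4470e+9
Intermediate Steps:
g(W, a) = -9/(W*a) (g(W, a) = (-6 + 3*(-1))*(1/(W*a)) = (-6 - 3)*(1/(W*a)) = -9/(W*a))
k(D) = D - 3/(5*D) (k(D) = D - 9/(D*15) = D - 9*1/15/D = D - 3/(5*D))
(-270*0 - 38974)*(k(v(13, 11)) + 37112) = (-270*0 - 38974)*(((5 + 11) - 3/(5*(5 + 11))) + 37112) = (0 - 38974)*((16 - 3/5/16) + 37112) = -38974*((16 - 3/5*1/16) + 37112) = -38974*((16 - 3/80) + 37112) = -38974*(1277/80 + 37112) = -38974*2970237/80 = -57881008419/40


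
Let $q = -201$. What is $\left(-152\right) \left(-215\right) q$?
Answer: $-6568680$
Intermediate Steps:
$\left(-152\right) \left(-215\right) q = \left(-152\right) \left(-215\right) \left(-201\right) = 32680 \left(-201\right) = -6568680$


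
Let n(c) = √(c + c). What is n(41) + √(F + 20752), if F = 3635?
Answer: √82 + √24387 ≈ 165.22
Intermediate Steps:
n(c) = √2*√c (n(c) = √(2*c) = √2*√c)
n(41) + √(F + 20752) = √2*√41 + √(3635 + 20752) = √82 + √24387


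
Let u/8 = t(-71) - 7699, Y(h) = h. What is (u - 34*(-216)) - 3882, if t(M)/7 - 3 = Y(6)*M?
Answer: -81818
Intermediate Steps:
t(M) = 21 + 42*M (t(M) = 21 + 7*(6*M) = 21 + 42*M)
u = -85280 (u = 8*((21 + 42*(-71)) - 7699) = 8*((21 - 2982) - 7699) = 8*(-2961 - 7699) = 8*(-10660) = -85280)
(u - 34*(-216)) - 3882 = (-85280 - 34*(-216)) - 3882 = (-85280 - 1*(-7344)) - 3882 = (-85280 + 7344) - 3882 = -77936 - 3882 = -81818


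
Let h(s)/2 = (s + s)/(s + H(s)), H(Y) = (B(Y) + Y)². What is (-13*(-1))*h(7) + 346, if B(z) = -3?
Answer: 8322/23 ≈ 361.83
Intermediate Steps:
H(Y) = (-3 + Y)²
h(s) = 4*s/(s + (-3 + s)²) (h(s) = 2*((s + s)/(s + (-3 + s)²)) = 2*((2*s)/(s + (-3 + s)²)) = 2*(2*s/(s + (-3 + s)²)) = 4*s/(s + (-3 + s)²))
(-13*(-1))*h(7) + 346 = (-13*(-1))*(4*7/(7 + (-3 + 7)²)) + 346 = 13*(4*7/(7 + 4²)) + 346 = 13*(4*7/(7 + 16)) + 346 = 13*(4*7/23) + 346 = 13*(4*7*(1/23)) + 346 = 13*(28/23) + 346 = 364/23 + 346 = 8322/23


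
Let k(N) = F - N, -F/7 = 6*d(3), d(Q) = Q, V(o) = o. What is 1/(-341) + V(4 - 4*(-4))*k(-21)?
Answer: -716101/341 ≈ -2100.0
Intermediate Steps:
F = -126 (F = -42*3 = -7*18 = -126)
k(N) = -126 - N
1/(-341) + V(4 - 4*(-4))*k(-21) = 1/(-341) + (4 - 4*(-4))*(-126 - 1*(-21)) = -1/341 + (4 + 16)*(-126 + 21) = -1/341 + 20*(-105) = -1/341 - 2100 = -716101/341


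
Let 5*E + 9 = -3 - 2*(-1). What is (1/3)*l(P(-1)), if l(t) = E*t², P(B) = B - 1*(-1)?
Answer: 0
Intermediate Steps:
P(B) = 1 + B (P(B) = B + 1 = 1 + B)
E = -2 (E = -9/5 + (-3 - 2*(-1))/5 = -9/5 + (-3 + 2)/5 = -9/5 + (⅕)*(-1) = -9/5 - ⅕ = -2)
l(t) = -2*t²
(1/3)*l(P(-1)) = (1/3)*(-2*(1 - 1)²) = (1*(⅓))*(-2*0²) = (-2*0)/3 = (⅓)*0 = 0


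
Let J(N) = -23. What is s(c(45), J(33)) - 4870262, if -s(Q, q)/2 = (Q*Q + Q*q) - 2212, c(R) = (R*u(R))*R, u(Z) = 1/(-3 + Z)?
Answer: -477090399/98 ≈ -4.8683e+6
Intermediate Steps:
c(R) = R²/(-3 + R) (c(R) = (R/(-3 + R))*R = R²/(-3 + R))
s(Q, q) = 4424 - 2*Q² - 2*Q*q (s(Q, q) = -2*((Q*Q + Q*q) - 2212) = -2*((Q² + Q*q) - 2212) = -2*(-2212 + Q² + Q*q) = 4424 - 2*Q² - 2*Q*q)
s(c(45), J(33)) - 4870262 = (4424 - 2*4100625/(-3 + 45)² - 2*45²/(-3 + 45)*(-23)) - 4870262 = (4424 - 2*(2025/42)² - 2*2025/42*(-23)) - 4870262 = (4424 - 2*(2025*(1/42))² - 2*2025*(1/42)*(-23)) - 4870262 = (4424 - 2*(675/14)² - 2*675/14*(-23)) - 4870262 = (4424 - 2*455625/196 + 15525/7) - 4870262 = (4424 - 455625/98 + 15525/7) - 4870262 = 195277/98 - 4870262 = -477090399/98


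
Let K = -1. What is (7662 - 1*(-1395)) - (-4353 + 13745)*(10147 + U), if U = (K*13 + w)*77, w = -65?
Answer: -38883215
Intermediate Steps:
U = -6006 (U = (-1*13 - 65)*77 = (-13 - 65)*77 = -78*77 = -6006)
(7662 - 1*(-1395)) - (-4353 + 13745)*(10147 + U) = (7662 - 1*(-1395)) - (-4353 + 13745)*(10147 - 6006) = (7662 + 1395) - 9392*4141 = 9057 - 1*38892272 = 9057 - 38892272 = -38883215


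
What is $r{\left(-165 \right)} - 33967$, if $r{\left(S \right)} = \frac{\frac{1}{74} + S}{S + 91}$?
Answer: $- \frac{185991083}{5476} \approx -33965.0$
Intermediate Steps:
$r{\left(S \right)} = \frac{\frac{1}{74} + S}{91 + S}$
$r{\left(-165 \right)} - 33967 = \frac{\frac{1}{74} - 165}{91 - 165} - 33967 = \frac{1}{-74} \left(- \frac{12209}{74}\right) - 33967 = \left(- \frac{1}{74}\right) \left(- \frac{12209}{74}\right) - 33967 = \frac{12209}{5476} - 33967 = - \frac{185991083}{5476}$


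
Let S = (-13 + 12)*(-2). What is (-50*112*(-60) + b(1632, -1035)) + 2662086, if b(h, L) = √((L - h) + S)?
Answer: 2998086 + I*√2665 ≈ 2.9981e+6 + 51.624*I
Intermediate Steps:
S = 2 (S = -1*(-2) = 2)
b(h, L) = √(2 + L - h) (b(h, L) = √((L - h) + 2) = √(2 + L - h))
(-50*112*(-60) + b(1632, -1035)) + 2662086 = (-50*112*(-60) + √(2 - 1035 - 1*1632)) + 2662086 = (-5600*(-60) + √(2 - 1035 - 1632)) + 2662086 = (336000 + √(-2665)) + 2662086 = (336000 + I*√2665) + 2662086 = 2998086 + I*√2665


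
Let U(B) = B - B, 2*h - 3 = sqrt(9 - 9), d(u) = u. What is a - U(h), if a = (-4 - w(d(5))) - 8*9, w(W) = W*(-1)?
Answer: -71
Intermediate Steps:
w(W) = -W
h = 3/2 (h = 3/2 + sqrt(9 - 9)/2 = 3/2 + sqrt(0)/2 = 3/2 + (1/2)*0 = 3/2 + 0 = 3/2 ≈ 1.5000)
U(B) = 0
a = -71 (a = (-4 - (-1)*5) - 8*9 = (-4 - 1*(-5)) - 72 = (-4 + 5) - 72 = 1 - 72 = -71)
a - U(h) = -71 - 1*0 = -71 + 0 = -71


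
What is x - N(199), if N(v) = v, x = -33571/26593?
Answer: -5325578/26593 ≈ -200.26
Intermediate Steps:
x = -33571/26593 (x = -33571*1/26593 = -33571/26593 ≈ -1.2624)
x - N(199) = -33571/26593 - 1*199 = -33571/26593 - 199 = -5325578/26593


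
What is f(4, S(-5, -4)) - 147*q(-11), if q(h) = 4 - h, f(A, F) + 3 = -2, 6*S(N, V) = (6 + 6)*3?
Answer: -2210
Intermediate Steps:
S(N, V) = 6 (S(N, V) = ((6 + 6)*3)/6 = (12*3)/6 = (⅙)*36 = 6)
f(A, F) = -5 (f(A, F) = -3 - 2 = -5)
f(4, S(-5, -4)) - 147*q(-11) = -5 - 147*(4 - 1*(-11)) = -5 - 147*(4 + 11) = -5 - 147*15 = -5 - 2205 = -2210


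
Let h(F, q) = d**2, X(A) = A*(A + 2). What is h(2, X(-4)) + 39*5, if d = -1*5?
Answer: 220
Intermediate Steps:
d = -5
X(A) = A*(2 + A)
h(F, q) = 25 (h(F, q) = (-5)**2 = 25)
h(2, X(-4)) + 39*5 = 25 + 39*5 = 25 + 195 = 220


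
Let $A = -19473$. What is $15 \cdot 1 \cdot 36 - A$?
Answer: $20013$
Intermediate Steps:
$15 \cdot 1 \cdot 36 - A = 15 \cdot 1 \cdot 36 - -19473 = 15 \cdot 36 + 19473 = 540 + 19473 = 20013$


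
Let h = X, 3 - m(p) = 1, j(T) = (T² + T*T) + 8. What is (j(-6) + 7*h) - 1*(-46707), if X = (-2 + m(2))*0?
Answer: 46787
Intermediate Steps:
j(T) = 8 + 2*T² (j(T) = (T² + T²) + 8 = 2*T² + 8 = 8 + 2*T²)
m(p) = 2 (m(p) = 3 - 1*1 = 3 - 1 = 2)
X = 0 (X = (-2 + 2)*0 = 0*0 = 0)
h = 0
(j(-6) + 7*h) - 1*(-46707) = ((8 + 2*(-6)²) + 7*0) - 1*(-46707) = ((8 + 2*36) + 0) + 46707 = ((8 + 72) + 0) + 46707 = (80 + 0) + 46707 = 80 + 46707 = 46787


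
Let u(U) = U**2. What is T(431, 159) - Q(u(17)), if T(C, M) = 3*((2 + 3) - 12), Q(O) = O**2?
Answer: -83542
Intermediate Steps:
T(C, M) = -21 (T(C, M) = 3*(5 - 12) = 3*(-7) = -21)
T(431, 159) - Q(u(17)) = -21 - (17**2)**2 = -21 - 1*289**2 = -21 - 1*83521 = -21 - 83521 = -83542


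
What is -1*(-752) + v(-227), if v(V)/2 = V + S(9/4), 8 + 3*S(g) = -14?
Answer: 850/3 ≈ 283.33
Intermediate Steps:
S(g) = -22/3 (S(g) = -8/3 + (⅓)*(-14) = -8/3 - 14/3 = -22/3)
v(V) = -44/3 + 2*V (v(V) = 2*(V - 22/3) = 2*(-22/3 + V) = -44/3 + 2*V)
-1*(-752) + v(-227) = -1*(-752) + (-44/3 + 2*(-227)) = 752 + (-44/3 - 454) = 752 - 1406/3 = 850/3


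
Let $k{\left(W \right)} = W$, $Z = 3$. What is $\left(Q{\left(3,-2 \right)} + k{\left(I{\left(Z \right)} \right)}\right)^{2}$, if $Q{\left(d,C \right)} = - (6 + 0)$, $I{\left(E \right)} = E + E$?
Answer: $0$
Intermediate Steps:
$I{\left(E \right)} = 2 E$
$Q{\left(d,C \right)} = -6$ ($Q{\left(d,C \right)} = \left(-1\right) 6 = -6$)
$\left(Q{\left(3,-2 \right)} + k{\left(I{\left(Z \right)} \right)}\right)^{2} = \left(-6 + 2 \cdot 3\right)^{2} = \left(-6 + 6\right)^{2} = 0^{2} = 0$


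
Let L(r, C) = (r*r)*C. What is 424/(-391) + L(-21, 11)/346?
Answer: 1750037/135286 ≈ 12.936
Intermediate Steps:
L(r, C) = C*r**2 (L(r, C) = r**2*C = C*r**2)
424/(-391) + L(-21, 11)/346 = 424/(-391) + (11*(-21)**2)/346 = 424*(-1/391) + (11*441)*(1/346) = -424/391 + 4851*(1/346) = -424/391 + 4851/346 = 1750037/135286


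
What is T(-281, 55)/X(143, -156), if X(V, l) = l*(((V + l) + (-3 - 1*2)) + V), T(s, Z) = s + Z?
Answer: 113/9750 ≈ 0.011590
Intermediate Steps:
T(s, Z) = Z + s
X(V, l) = l*(-5 + l + 2*V) (X(V, l) = l*(((V + l) + (-3 - 2)) + V) = l*(((V + l) - 5) + V) = l*((-5 + V + l) + V) = l*(-5 + l + 2*V))
T(-281, 55)/X(143, -156) = (55 - 281)/((-156*(-5 - 156 + 2*143))) = -226*(-1/(156*(-5 - 156 + 286))) = -226/((-156*125)) = -226/(-19500) = -226*(-1/19500) = 113/9750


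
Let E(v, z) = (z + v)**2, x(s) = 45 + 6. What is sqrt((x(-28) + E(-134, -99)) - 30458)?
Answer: sqrt(23882) ≈ 154.54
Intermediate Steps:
x(s) = 51
E(v, z) = (v + z)**2
sqrt((x(-28) + E(-134, -99)) - 30458) = sqrt((51 + (-134 - 99)**2) - 30458) = sqrt((51 + (-233)**2) - 30458) = sqrt((51 + 54289) - 30458) = sqrt(54340 - 30458) = sqrt(23882)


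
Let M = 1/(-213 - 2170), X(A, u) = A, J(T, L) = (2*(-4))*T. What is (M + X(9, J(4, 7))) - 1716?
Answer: -4067782/2383 ≈ -1707.0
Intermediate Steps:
J(T, L) = -8*T
M = -1/2383 (M = 1/(-2383) = -1/2383 ≈ -0.00041964)
(M + X(9, J(4, 7))) - 1716 = (-1/2383 + 9) - 1716 = 21446/2383 - 1716 = -4067782/2383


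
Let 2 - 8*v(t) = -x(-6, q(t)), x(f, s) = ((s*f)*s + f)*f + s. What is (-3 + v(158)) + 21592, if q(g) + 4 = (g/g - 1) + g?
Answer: 128335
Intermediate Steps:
q(g) = -4 + g (q(g) = -4 + ((g/g - 1) + g) = -4 + ((1 - 1) + g) = -4 + (0 + g) = -4 + g)
x(f, s) = s + f*(f + f*s²) (x(f, s) = ((f*s)*s + f)*f + s = (f*s² + f)*f + s = (f + f*s²)*f + s = f*(f + f*s²) + s = s + f*(f + f*s²))
v(t) = 17/4 + t/8 + 9*(-4 + t)²/2 (v(t) = ¼ - (-1)*((-4 + t) + (-6)² + (-6)²*(-4 + t)²)/8 = ¼ - (-1)*((-4 + t) + 36 + 36*(-4 + t)²)/8 = ¼ - (-1)*(32 + t + 36*(-4 + t)²)/8 = ¼ - (-32 - t - 36*(-4 + t)²)/8 = ¼ + (4 + t/8 + 9*(-4 + t)²/2) = 17/4 + t/8 + 9*(-4 + t)²/2)
(-3 + v(158)) + 21592 = (-3 + (17/4 + (⅛)*158 + 9*(-4 + 158)²/2)) + 21592 = (-3 + (17/4 + 79/4 + (9/2)*154²)) + 21592 = (-3 + (17/4 + 79/4 + (9/2)*23716)) + 21592 = (-3 + (17/4 + 79/4 + 106722)) + 21592 = (-3 + 106746) + 21592 = 106743 + 21592 = 128335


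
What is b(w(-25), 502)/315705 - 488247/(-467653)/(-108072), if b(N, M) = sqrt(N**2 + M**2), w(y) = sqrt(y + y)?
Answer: -162749/16846731672 + sqrt(251954)/315705 ≈ 0.0015803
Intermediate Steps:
w(y) = sqrt(2)*sqrt(y) (w(y) = sqrt(2*y) = sqrt(2)*sqrt(y))
b(N, M) = sqrt(M**2 + N**2)
b(w(-25), 502)/315705 - 488247/(-467653)/(-108072) = sqrt(502**2 + (sqrt(2)*sqrt(-25))**2)/315705 - 488247/(-467653)/(-108072) = sqrt(252004 + (sqrt(2)*(5*I))**2)*(1/315705) - 488247*(-1/467653)*(-1/108072) = sqrt(252004 + (5*I*sqrt(2))**2)*(1/315705) + (488247/467653)*(-1/108072) = sqrt(252004 - 50)*(1/315705) - 162749/16846731672 = sqrt(251954)*(1/315705) - 162749/16846731672 = sqrt(251954)/315705 - 162749/16846731672 = -162749/16846731672 + sqrt(251954)/315705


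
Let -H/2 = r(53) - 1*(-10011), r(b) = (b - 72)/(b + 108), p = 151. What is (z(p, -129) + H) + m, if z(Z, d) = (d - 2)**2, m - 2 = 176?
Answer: -431925/161 ≈ -2682.8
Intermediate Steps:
m = 178 (m = 2 + 176 = 178)
r(b) = (-72 + b)/(108 + b)
H = -3223504/161 (H = -2*((-72 + 53)/(108 + 53) - 1*(-10011)) = -2*(-19/161 + 10011) = -2*1611752/161 = -3223504/161 ≈ -20022.)
z(Z, d) = (-2 + d)**2
(z(p, -129) + H) + m = ((-2 - 129)**2 - 3223504/161) + 178 = ((-131)**2 - 3223504/161) + 178 = (17161 - 3223504/161) + 178 = -460583/161 + 178 = -431925/161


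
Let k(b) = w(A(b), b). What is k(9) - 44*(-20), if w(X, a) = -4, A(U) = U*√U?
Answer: 876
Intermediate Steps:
A(U) = U^(3/2)
k(b) = -4
k(9) - 44*(-20) = -4 - 44*(-20) = -4 + 880 = 876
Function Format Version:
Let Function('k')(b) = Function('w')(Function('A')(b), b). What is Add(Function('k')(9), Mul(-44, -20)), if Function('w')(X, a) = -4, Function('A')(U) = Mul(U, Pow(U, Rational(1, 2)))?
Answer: 876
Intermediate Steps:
Function('A')(U) = Pow(U, Rational(3, 2))
Function('k')(b) = -4
Add(Function('k')(9), Mul(-44, -20)) = Add(-4, Mul(-44, -20)) = Add(-4, 880) = 876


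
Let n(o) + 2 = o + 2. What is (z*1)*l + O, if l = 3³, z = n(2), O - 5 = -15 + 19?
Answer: 63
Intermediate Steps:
n(o) = o (n(o) = -2 + (o + 2) = -2 + (2 + o) = o)
O = 9 (O = 5 + (-15 + 19) = 5 + 4 = 9)
z = 2
l = 27
(z*1)*l + O = (2*1)*27 + 9 = 2*27 + 9 = 54 + 9 = 63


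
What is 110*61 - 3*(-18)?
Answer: 6764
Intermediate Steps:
110*61 - 3*(-18) = 6710 + 54 = 6764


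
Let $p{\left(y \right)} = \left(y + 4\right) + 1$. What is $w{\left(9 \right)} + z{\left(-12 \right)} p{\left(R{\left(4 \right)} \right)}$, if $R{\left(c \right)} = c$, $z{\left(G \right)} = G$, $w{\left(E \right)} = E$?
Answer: $-99$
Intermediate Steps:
$p{\left(y \right)} = 5 + y$ ($p{\left(y \right)} = \left(4 + y\right) + 1 = 5 + y$)
$w{\left(9 \right)} + z{\left(-12 \right)} p{\left(R{\left(4 \right)} \right)} = 9 - 12 \left(5 + 4\right) = 9 - 108 = -99$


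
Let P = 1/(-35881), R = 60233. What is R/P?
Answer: -2161220273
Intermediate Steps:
P = -1/35881 ≈ -2.7870e-5
R/P = 60233/(-1/35881) = 60233*(-35881) = -2161220273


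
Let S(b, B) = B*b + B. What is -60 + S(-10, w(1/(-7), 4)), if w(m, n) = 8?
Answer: -132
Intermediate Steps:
S(b, B) = B + B*b
-60 + S(-10, w(1/(-7), 4)) = -60 + 8*(1 - 10) = -60 + 8*(-9) = -60 - 72 = -132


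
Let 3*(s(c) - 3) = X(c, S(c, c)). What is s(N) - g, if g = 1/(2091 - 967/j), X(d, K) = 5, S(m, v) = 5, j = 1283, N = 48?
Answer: 37541155/8045358 ≈ 4.6662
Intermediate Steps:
s(c) = 14/3 (s(c) = 3 + (1/3)*5 = 3 + 5/3 = 14/3)
g = 1283/2681786 (g = 1/(2091 - 967/1283) = 1/(2681786/1283) = 1283/2681786 ≈ 0.00047841)
s(N) - g = 14/3 - 1*1283/2681786 = 14/3 - 1283/2681786 = 37541155/8045358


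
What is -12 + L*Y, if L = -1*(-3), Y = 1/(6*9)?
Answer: -215/18 ≈ -11.944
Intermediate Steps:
Y = 1/54 ≈ 0.018519
L = 3
-12 + L*Y = -12 + 3*(1/54) = -12 + 1/18 = -215/18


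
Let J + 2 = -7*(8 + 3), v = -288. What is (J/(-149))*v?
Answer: -22752/149 ≈ -152.70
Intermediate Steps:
J = -79 (J = -2 - 7*(8 + 3) = -2 - 7*11 = -2 - 77 = -79)
(J/(-149))*v = -79/(-149)*(-288) = -79*(-1/149)*(-288) = (79/149)*(-288) = -22752/149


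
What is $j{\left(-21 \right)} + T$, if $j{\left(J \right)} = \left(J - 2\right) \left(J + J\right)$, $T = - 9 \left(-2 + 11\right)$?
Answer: $885$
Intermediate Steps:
$T = -81$ ($T = \left(-9\right) 9 = -81$)
$j{\left(J \right)} = 2 J \left(-2 + J\right)$ ($j{\left(J \right)} = \left(-2 + J\right) 2 J = 2 J \left(-2 + J\right)$)
$j{\left(-21 \right)} + T = 2 \left(-21\right) \left(-2 - 21\right) - 81 = 2 \left(-21\right) \left(-23\right) - 81 = 966 - 81 = 885$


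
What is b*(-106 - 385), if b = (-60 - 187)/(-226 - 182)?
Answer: -121277/408 ≈ -297.25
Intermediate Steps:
b = 247/408 (b = -247/(-408) = -247*(-1/408) = 247/408 ≈ 0.60539)
b*(-106 - 385) = 247*(-106 - 385)/408 = (247/408)*(-491) = -121277/408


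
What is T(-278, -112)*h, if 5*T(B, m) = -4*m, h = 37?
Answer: 16576/5 ≈ 3315.2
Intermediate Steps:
T(B, m) = -4*m/5 (T(B, m) = (-4*m)/5 = -4*m/5)
T(-278, -112)*h = -⅘*(-112)*37 = (448/5)*37 = 16576/5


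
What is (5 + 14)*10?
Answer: 190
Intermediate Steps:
(5 + 14)*10 = 19*10 = 190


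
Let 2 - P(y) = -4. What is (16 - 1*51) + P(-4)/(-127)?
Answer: -4451/127 ≈ -35.047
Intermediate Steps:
P(y) = 6 (P(y) = 2 - 1*(-4) = 2 + 4 = 6)
(16 - 1*51) + P(-4)/(-127) = (16 - 1*51) + 6/(-127) = (16 - 51) + 6*(-1/127) = -35 - 6/127 = -4451/127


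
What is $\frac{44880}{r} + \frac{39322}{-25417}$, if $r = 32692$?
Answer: $- \frac{3290906}{18884831} \approx -0.17426$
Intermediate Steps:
$\frac{44880}{r} + \frac{39322}{-25417} = \frac{44880}{32692} + \frac{39322}{-25417} = 44880 \cdot \frac{1}{32692} + 39322 \left(- \frac{1}{25417}\right) = \frac{1020}{743} - \frac{39322}{25417} = - \frac{3290906}{18884831}$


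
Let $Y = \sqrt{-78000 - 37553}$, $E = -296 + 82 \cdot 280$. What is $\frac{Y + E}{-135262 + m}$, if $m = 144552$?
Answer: $\frac{11332}{4645} + \frac{i \sqrt{115553}}{9290} \approx 2.4396 + 0.036591 i$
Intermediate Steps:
$E = 22664$ ($E = -296 + 22960 = 22664$)
$Y = i \sqrt{115553}$ ($Y = \sqrt{-115553} = i \sqrt{115553} \approx 339.93 i$)
$\frac{Y + E}{-135262 + m} = \frac{i \sqrt{115553} + 22664}{-135262 + 144552} = \frac{22664 + i \sqrt{115553}}{9290} = \left(22664 + i \sqrt{115553}\right) \frac{1}{9290} = \frac{11332}{4645} + \frac{i \sqrt{115553}}{9290}$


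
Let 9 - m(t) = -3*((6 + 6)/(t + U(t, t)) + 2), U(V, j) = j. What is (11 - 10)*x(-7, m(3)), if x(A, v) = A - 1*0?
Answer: -7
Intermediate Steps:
m(t) = 15 + 18/t (m(t) = 9 - (-3)*((6 + 6)/(t + t) + 2) = 9 - (-3)*(12/((2*t)) + 2) = 9 - (-3)*(12*(1/(2*t)) + 2) = 9 - (-3)*(6/t + 2) = 9 - (-3)*(2 + 6/t) = 9 - (-6 - 18/t) = 9 + (6 + 18/t) = 15 + 18/t)
x(A, v) = A (x(A, v) = A + 0 = A)
(11 - 10)*x(-7, m(3)) = (11 - 10)*(-7) = 1*(-7) = -7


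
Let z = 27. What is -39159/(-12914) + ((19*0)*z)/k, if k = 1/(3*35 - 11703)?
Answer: 39159/12914 ≈ 3.0323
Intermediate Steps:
k = -1/11598 (k = 1/(105 - 11703) = 1/(-11598) = -1/11598 ≈ -8.6222e-5)
-39159/(-12914) + ((19*0)*z)/k = -39159/(-12914) + ((19*0)*27)/(-1/11598) = -39159*(-1/12914) + (0*27)*(-11598) = 39159/12914 + 0*(-11598) = 39159/12914 + 0 = 39159/12914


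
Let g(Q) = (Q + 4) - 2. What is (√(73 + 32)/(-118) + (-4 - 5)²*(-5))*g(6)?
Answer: -3240 - 4*√105/59 ≈ -3240.7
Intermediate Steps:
g(Q) = 2 + Q (g(Q) = (4 + Q) - 2 = 2 + Q)
(√(73 + 32)/(-118) + (-4 - 5)²*(-5))*g(6) = (√(73 + 32)/(-118) + (-4 - 5)²*(-5))*(2 + 6) = (√105*(-1/118) + (-9)²*(-5))*8 = (-√105/118 + 81*(-5))*8 = (-√105/118 - 405)*8 = (-405 - √105/118)*8 = -3240 - 4*√105/59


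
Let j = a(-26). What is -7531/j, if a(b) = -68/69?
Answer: 30567/4 ≈ 7641.8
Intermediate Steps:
a(b) = -68/69 (a(b) = -68*1/69 = -68/69)
j = -68/69 ≈ -0.98551
-7531/j = -7531/(-68/69) = -7531*(-69/68) = 30567/4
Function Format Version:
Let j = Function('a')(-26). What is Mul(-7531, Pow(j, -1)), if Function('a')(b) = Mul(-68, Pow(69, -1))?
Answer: Rational(30567, 4) ≈ 7641.8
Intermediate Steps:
Function('a')(b) = Rational(-68, 69) (Function('a')(b) = Mul(-68, Rational(1, 69)) = Rational(-68, 69))
j = Rational(-68, 69) ≈ -0.98551
Mul(-7531, Pow(j, -1)) = Mul(-7531, Pow(Rational(-68, 69), -1)) = Mul(-7531, Rational(-69, 68)) = Rational(30567, 4)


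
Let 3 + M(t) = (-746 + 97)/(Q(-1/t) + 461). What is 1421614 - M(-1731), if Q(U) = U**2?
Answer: 1963713382234663/1381322422 ≈ 1.4216e+6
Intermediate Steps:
M(t) = -3 - 649/(461 + t**(-2)) (M(t) = -3 + (-746 + 97)/((-1/t)**2 + 461) = -3 - 649/(t**(-2) + 461) = -3 - 649/(461 + t**(-2)))
1421614 - M(-1731) = 1421614 - (-3 - 2032*(-1731)**2)/(1 + 461*(-1731)**2) = 1421614 - (-3 - 2032*2996361)/(1 + 461*2996361) = 1421614 - (-3 - 6088605552)/(1 + 1381322421) = 1421614 - (-6088605555)/1381322422 = 1421614 - 1*(-6088605555/1381322422) = 1421614 + 6088605555/1381322422 = 1963713382234663/1381322422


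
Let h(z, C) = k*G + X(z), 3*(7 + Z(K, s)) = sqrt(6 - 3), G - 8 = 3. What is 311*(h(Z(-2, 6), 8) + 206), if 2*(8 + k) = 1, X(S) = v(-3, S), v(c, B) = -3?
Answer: 74951/2 ≈ 37476.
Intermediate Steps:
G = 11 (G = 8 + 3 = 11)
X(S) = -3
k = -15/2 (k = -8 + (1/2)*1 = -8 + 1/2 = -15/2 ≈ -7.5000)
Z(K, s) = -7 + sqrt(3)/3 (Z(K, s) = -7 + sqrt(6 - 3)/3 = -7 + sqrt(3)/3)
h(z, C) = -171/2 (h(z, C) = -15/2*11 - 3 = -165/2 - 3 = -171/2)
311*(h(Z(-2, 6), 8) + 206) = 311*(-171/2 + 206) = 311*(241/2) = 74951/2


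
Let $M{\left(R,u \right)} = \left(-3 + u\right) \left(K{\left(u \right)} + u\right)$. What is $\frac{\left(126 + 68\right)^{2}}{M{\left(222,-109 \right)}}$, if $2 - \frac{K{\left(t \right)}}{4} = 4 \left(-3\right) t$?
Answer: $\frac{9409}{149324} \approx 0.063011$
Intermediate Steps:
$K{\left(t \right)} = 8 + 48 t$ ($K{\left(t \right)} = 8 - 4 \cdot 4 \left(-3\right) t = 8 - 4 \left(- 12 t\right) = 8 + 48 t$)
$M{\left(R,u \right)} = \left(-3 + u\right) \left(8 + 49 u\right)$ ($M{\left(R,u \right)} = \left(-3 + u\right) \left(\left(8 + 48 u\right) + u\right) = \left(-3 + u\right) \left(8 + 49 u\right)$)
$\frac{\left(126 + 68\right)^{2}}{M{\left(222,-109 \right)}} = \frac{\left(126 + 68\right)^{2}}{-24 - -15151 + 49 \left(-109\right)^{2}} = \frac{194^{2}}{-24 + 15151 + 49 \cdot 11881} = \frac{37636}{-24 + 15151 + 582169} = \frac{37636}{597296} = 37636 \cdot \frac{1}{597296} = \frac{9409}{149324}$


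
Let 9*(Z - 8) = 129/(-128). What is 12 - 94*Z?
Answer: -140059/192 ≈ -729.47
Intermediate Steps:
Z = 3029/384 (Z = 8 + (129/(-128))/9 = 8 + (129*(-1/128))/9 = 8 + (1/9)*(-129/128) = 8 - 43/384 = 3029/384 ≈ 7.8880)
12 - 94*Z = 12 - 94*3029/384 = 12 - 142363/192 = -140059/192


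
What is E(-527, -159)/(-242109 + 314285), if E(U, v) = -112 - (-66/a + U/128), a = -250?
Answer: -1730349/1154816000 ≈ -0.0014984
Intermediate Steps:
E(U, v) = -14033/125 - U/128 (E(U, v) = -112 - (-66/(-250) + U/128) = -112 - (-66*(-1/250) + U*(1/128)) = -112 - (33/125 + U/128) = -112 + (-33/125 - U/128) = -14033/125 - U/128)
E(-527, -159)/(-242109 + 314285) = (-14033/125 - 1/128*(-527))/(-242109 + 314285) = (-14033/125 + 527/128)/72176 = -1730349/16000*1/72176 = -1730349/1154816000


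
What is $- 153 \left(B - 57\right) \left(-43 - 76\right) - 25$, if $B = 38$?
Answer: $-345958$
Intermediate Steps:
$- 153 \left(B - 57\right) \left(-43 - 76\right) - 25 = - 153 \left(38 - 57\right) \left(-43 - 76\right) - 25 = - 153 \left(\left(-19\right) \left(-119\right)\right) - 25 = \left(-153\right) 2261 - 25 = -345933 - 25 = -345958$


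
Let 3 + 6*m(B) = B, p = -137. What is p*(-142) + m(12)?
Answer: 38911/2 ≈ 19456.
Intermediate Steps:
m(B) = -½ + B/6
p*(-142) + m(12) = -137*(-142) + (-½ + (⅙)*12) = 19454 + (-½ + 2) = 19454 + 3/2 = 38911/2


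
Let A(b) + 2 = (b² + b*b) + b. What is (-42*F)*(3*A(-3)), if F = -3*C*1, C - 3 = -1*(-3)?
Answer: 29484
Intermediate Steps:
C = 6 (C = 3 - 1*(-3) = 3 + 3 = 6)
A(b) = -2 + b + 2*b² (A(b) = -2 + ((b² + b*b) + b) = -2 + ((b² + b²) + b) = -2 + (2*b² + b) = -2 + (b + 2*b²) = -2 + b + 2*b²)
F = -18 (F = -3*6*1 = -18*1 = -18)
(-42*F)*(3*A(-3)) = (-42*(-18))*(3*(-2 - 3 + 2*(-3)²)) = 756*(3*(-2 - 3 + 2*9)) = 756*(3*(-2 - 3 + 18)) = 756*(3*13) = 756*39 = 29484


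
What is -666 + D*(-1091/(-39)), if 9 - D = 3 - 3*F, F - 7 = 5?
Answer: 6616/13 ≈ 508.92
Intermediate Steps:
F = 12 (F = 7 + 5 = 12)
D = 42 (D = 9 - (3 - 3*12) = 9 - (3 - 36) = 9 - 1*(-33) = 9 + 33 = 42)
-666 + D*(-1091/(-39)) = -666 + 42*(-1091/(-39)) = -666 + 42*(-1091*(-1/39)) = -666 + 42*(1091/39) = -666 + 15274/13 = 6616/13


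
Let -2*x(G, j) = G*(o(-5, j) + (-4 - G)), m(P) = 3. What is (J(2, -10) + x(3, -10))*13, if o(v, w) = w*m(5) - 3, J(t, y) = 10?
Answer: 910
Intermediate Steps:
o(v, w) = -3 + 3*w (o(v, w) = w*3 - 3 = 3*w - 3 = -3 + 3*w)
x(G, j) = -G*(-7 - G + 3*j)/2 (x(G, j) = -G*((-3 + 3*j) + (-4 - G))/2 = -G*(-7 - G + 3*j)/2)
(J(2, -10) + x(3, -10))*13 = (10 + (1/2)*3*(7 + 3 - 3*(-10)))*13 = (10 + (1/2)*3*(7 + 3 + 30))*13 = (10 + (1/2)*3*40)*13 = (10 + 60)*13 = 70*13 = 910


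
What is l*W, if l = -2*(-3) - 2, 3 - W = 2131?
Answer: -8512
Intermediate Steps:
W = -2128 (W = 3 - 1*2131 = 3 - 2131 = -2128)
l = 4 (l = 6 - 2 = 4)
l*W = 4*(-2128) = -8512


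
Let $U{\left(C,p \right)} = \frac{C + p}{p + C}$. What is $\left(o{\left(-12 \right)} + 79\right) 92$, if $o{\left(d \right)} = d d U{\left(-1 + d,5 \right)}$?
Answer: $20516$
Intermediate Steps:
$U{\left(C,p \right)} = 1$ ($U{\left(C,p \right)} = \frac{C + p}{C + p} = 1$)
$o{\left(d \right)} = d^{2}$ ($o{\left(d \right)} = d d 1 = d^{2} \cdot 1 = d^{2}$)
$\left(o{\left(-12 \right)} + 79\right) 92 = \left(\left(-12\right)^{2} + 79\right) 92 = \left(144 + 79\right) 92 = 223 \cdot 92 = 20516$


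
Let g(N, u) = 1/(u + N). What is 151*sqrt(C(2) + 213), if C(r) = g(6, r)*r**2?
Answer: 151*sqrt(854)/2 ≈ 2206.4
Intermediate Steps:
g(N, u) = 1/(N + u)
C(r) = r**2/(6 + r)
151*sqrt(C(2) + 213) = 151*sqrt(2**2/(6 + 2) + 213) = 151*sqrt(4/8 + 213) = 151*sqrt(4*(1/8) + 213) = 151*sqrt(1/2 + 213) = 151*sqrt(427/2) = 151*(sqrt(854)/2) = 151*sqrt(854)/2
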